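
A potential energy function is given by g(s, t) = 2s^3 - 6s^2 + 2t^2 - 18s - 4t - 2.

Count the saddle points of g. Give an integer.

1

g separates as a function of s plus a function of t, so ∇g=0 decouples.
∂g/∂s = 6(s - 3)(s + 1) = 0 at s ∈ {-1, 3}; ∂g/∂t = 4(t - 1) = 0 at t ∈ {1}.
The Hessian is diagonal: diag(g_ss, g_tt). Second derivatives: g_ss(-1)=-24, g_ss(3)=24; g_tt(1)=4.
Saddle points occur where the two diagonal entries have opposite signs: (-1, 1). Count: 1.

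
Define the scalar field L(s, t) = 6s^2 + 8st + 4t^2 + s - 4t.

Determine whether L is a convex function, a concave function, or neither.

L is quadratic, so its Hessian is the constant matrix H = [[12, 8], [8, 8]].
det(H) = 32, tr(H) = 20.
det(H) > 0 and tr(H) > 0, so H is positive definite everywhere: convex.

convex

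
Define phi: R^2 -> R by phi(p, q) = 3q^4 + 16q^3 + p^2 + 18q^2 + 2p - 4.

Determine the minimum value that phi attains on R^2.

phi(p,q) separates as A(p) + B(q) − 4, so its minimum is min A + min B − 4.
A'(p) = 2p + 2 vanishes at p ∈ {-1}; B'(q) = 12q(q + 1)(q + 3) vanishes at q ∈ {-3, -1, 0}.
Local minima of A (where A''>0): A(-1)=-1. Local minima of B: B(-3)=-27, B(0)=0.
So the global minimum of phi is A(-1) + B(-3) − 4 = -1 − 27 − 4 = -32, attained at (-1, -3).

-32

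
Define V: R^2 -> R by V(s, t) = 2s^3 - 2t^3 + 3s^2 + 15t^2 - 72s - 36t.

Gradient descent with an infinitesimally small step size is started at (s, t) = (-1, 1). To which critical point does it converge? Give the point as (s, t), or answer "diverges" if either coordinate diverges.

(3, 2)

V is separable, so gradient descent decouples: s follows -∂V/∂s, t follows -∂V/∂t.
∂V/∂s = 6(s - 3)(s + 4); at s=-1 this is -72, so s increases.
∂V/∂t = -6(t - 3)(t - 2); at t=1 this is -12, so t increases.
s converges to its nearest critical value 3 (a local min of the s-part); t converges to 2. The iterate converges to (3, 2).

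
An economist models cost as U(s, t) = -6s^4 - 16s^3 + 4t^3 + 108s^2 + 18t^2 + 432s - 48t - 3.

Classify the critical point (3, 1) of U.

saddle point

The mixed partial ∂²U/∂s∂t is 0, so the Hessian at any point is diag(U_ss, U_tt) = diag(24(-3s^2 - 4s + 9), 12(2t + 3)).
At (3, 1): H = diag(-720, 60).
The eigenvalues have opposite signs, so H is indefinite: a saddle point.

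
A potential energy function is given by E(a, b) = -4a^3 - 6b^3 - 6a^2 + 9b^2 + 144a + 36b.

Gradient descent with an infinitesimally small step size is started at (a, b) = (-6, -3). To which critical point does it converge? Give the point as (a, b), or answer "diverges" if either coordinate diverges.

E is separable, so gradient descent decouples: a follows -∂E/∂a, b follows -∂E/∂b.
∂E/∂a = -12(a - 3)(a + 4); at a=-6 this is -216, so a increases.
∂E/∂b = -18(b - 2)(b + 1); at b=-3 this is -180, so b increases.
a converges to its nearest critical value -4 (a local min of the a-part); b converges to -1. The iterate converges to (-4, -1).

(-4, -1)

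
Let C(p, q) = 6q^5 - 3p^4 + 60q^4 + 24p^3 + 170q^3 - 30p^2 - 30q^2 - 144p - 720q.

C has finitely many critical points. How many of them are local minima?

2

C separates as a function of p plus a function of q, so ∇C=0 decouples.
∂C/∂p = -12(p - 4)(p - 3)(p + 1) = 0 at p ∈ {-1, 3, 4}; ∂C/∂q = 30(q - 1)(q + 2)(q + 3)(q + 4) = 0 at q ∈ {-4, -3, -2, 1}.
The Hessian is diagonal: diag(C_pp, C_qq). Second derivatives: C_pp(-1)=-240, C_pp(3)=48, C_pp(4)=-60; C_qq(-4)=-300, C_qq(-3)=120, C_qq(-2)=-180, C_qq(1)=1800.
Local minima occur where both diagonal entries positive: (3, -3), (3, 1). Count: 2.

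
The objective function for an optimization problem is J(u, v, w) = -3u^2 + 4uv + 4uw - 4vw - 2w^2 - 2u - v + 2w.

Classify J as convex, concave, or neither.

neither

J is quadratic, so its Hessian is the constant matrix H = [[-6, 4, 4], [4, 0, -4], [4, -4, -4]].
Leading principal minors: -6, -16, 32.
Neither pattern holds ⇒ H is indefinite ⇒ neither convex nor concave.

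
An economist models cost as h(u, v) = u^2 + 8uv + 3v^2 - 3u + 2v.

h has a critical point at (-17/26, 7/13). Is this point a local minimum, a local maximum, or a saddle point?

saddle point

The Hessian of h is constant: H = [[2, 8], [8, 6]].
det(H) = 2·6 − 8² = -52.
Since det(H) < 0, H is indefinite and the critical point is a saddle point.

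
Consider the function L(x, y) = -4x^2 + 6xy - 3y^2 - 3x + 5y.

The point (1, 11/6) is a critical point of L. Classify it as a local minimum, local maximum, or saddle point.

local maximum

The Hessian of L is constant: H = [[-8, 6], [6, -6]].
det(H) = (-8)·(-6) − 6² = 12.
det(H) > 0 and tr(H) = -14 < 0, so H is negative definite and the point is a local maximum.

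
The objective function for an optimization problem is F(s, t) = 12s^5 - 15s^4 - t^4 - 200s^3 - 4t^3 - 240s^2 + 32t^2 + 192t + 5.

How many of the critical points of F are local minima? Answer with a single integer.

2

F separates as a function of s plus a function of t, so ∇F=0 decouples.
∂F/∂s = 60s(s - 4)(s + 1)(s + 2) = 0 at s ∈ {-2, -1, 0, 4}; ∂F/∂t = -4(t - 4)(t + 3)(t + 4) = 0 at t ∈ {-4, -3, 4}.
The Hessian is diagonal: diag(F_ss, F_tt). Second derivatives: F_ss(-2)=-720, F_ss(-1)=300, F_ss(0)=-480, F_ss(4)=7200; F_tt(-4)=-32, F_tt(-3)=28, F_tt(4)=-224.
Local minima occur where both diagonal entries positive: (-1, -3), (4, -3). Count: 2.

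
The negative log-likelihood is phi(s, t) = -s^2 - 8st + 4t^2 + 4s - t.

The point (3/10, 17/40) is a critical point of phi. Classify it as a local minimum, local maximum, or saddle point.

The Hessian of phi is constant: H = [[-2, -8], [-8, 8]].
det(H) = (-2)·8 − (-8)² = -80.
Since det(H) < 0, H is indefinite and the critical point is a saddle point.

saddle point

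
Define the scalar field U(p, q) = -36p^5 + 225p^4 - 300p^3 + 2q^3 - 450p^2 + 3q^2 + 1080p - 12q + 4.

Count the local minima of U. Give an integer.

2

U separates as a function of p plus a function of q, so ∇U=0 decouples.
∂U/∂p = -180(p - 3)(p - 2)(p - 1)(p + 1) = 0 at p ∈ {-1, 1, 2, 3}; ∂U/∂q = 6(q - 1)(q + 2) = 0 at q ∈ {-2, 1}.
The Hessian is diagonal: diag(U_pp, U_qq). Second derivatives: U_pp(-1)=4320, U_pp(1)=-720, U_pp(2)=540, U_pp(3)=-1440; U_qq(-2)=-18, U_qq(1)=18.
Local minima occur where both diagonal entries positive: (-1, 1), (2, 1). Count: 2.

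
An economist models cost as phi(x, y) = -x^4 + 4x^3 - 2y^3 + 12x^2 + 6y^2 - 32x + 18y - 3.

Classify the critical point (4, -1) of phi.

The mixed partial ∂²phi/∂x∂y is 0, so the Hessian at any point is diag(phi_xx, phi_yy) = diag(12(-x^2 + 2x + 2), 12(-y + 1)).
At (4, -1): H = diag(-72, 24).
The eigenvalues have opposite signs, so H is indefinite: a saddle point.

saddle point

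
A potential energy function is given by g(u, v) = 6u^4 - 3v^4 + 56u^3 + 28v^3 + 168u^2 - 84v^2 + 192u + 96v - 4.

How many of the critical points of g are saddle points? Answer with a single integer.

g separates as a function of u plus a function of v, so ∇g=0 decouples.
∂g/∂u = 24(u + 1)(u + 2)(u + 4) = 0 at u ∈ {-4, -2, -1}; ∂g/∂v = -12(v - 4)(v - 2)(v - 1) = 0 at v ∈ {1, 2, 4}.
The Hessian is diagonal: diag(g_uu, g_vv). Second derivatives: g_uu(-4)=144, g_uu(-2)=-48, g_uu(-1)=72; g_vv(1)=-36, g_vv(2)=24, g_vv(4)=-72.
Saddle points occur where the two diagonal entries have opposite signs: (-4, 1), (-4, 4), (-2, 2), (-1, 1), (-1, 4). Count: 5.

5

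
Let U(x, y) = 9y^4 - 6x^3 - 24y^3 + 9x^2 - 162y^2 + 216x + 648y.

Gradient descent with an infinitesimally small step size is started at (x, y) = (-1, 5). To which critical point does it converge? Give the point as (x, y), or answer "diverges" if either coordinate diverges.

(-3, 3)

U is separable, so gradient descent decouples: x follows -∂U/∂x, y follows -∂U/∂y.
∂U/∂x = -18(x - 4)(x + 3); at x=-1 this is 180, so x decreases.
∂U/∂y = 36(y - 3)(y - 2)(y + 3); at y=5 this is 1728, so y decreases.
x converges to its nearest critical value -3 (a local min of the x-part); y converges to 3. The iterate converges to (-3, 3).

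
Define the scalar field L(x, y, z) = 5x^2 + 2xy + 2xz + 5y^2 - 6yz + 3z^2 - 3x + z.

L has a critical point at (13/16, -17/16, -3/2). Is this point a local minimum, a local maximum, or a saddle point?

local minimum

The Hessian is constant: H = [[10, 2, 2], [2, 10, -6], [2, -6, 6]].
Leading principal minors: Δ₁ = 10, Δ₂ = 96, Δ₃ = 128.
All leading minors are positive, so H is positive definite: a local minimum.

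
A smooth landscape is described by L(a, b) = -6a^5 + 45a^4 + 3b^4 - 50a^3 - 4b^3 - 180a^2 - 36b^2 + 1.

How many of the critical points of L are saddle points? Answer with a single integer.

L separates as a function of a plus a function of b, so ∇L=0 decouples.
∂L/∂a = -30a(a - 4)(a - 3)(a + 1) = 0 at a ∈ {-1, 0, 3, 4}; ∂L/∂b = 12b(b - 3)(b + 2) = 0 at b ∈ {-2, 0, 3}.
The Hessian is diagonal: diag(L_aa, L_bb). Second derivatives: L_aa(-1)=600, L_aa(0)=-360, L_aa(3)=360, L_aa(4)=-600; L_bb(-2)=120, L_bb(0)=-72, L_bb(3)=180.
Saddle points occur where the two diagonal entries have opposite signs: (-1, 0), (0, -2), (0, 3), (3, 0), (4, -2), (4, 3). Count: 6.

6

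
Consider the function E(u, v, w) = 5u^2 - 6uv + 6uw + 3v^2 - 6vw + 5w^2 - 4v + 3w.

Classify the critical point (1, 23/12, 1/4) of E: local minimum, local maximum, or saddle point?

local minimum

The Hessian is constant: H = [[10, -6, 6], [-6, 6, -6], [6, -6, 10]].
Leading principal minors: Δ₁ = 10, Δ₂ = 24, Δ₃ = 96.
All leading minors are positive, so H is positive definite: a local minimum.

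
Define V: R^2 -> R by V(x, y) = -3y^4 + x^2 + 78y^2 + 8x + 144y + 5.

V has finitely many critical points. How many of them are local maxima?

0

V separates as a function of x plus a function of y, so ∇V=0 decouples.
∂V/∂x = 2(x + 4) = 0 at x ∈ {-4}; ∂V/∂y = -12(y - 4)(y + 1)(y + 3) = 0 at y ∈ {-3, -1, 4}.
The Hessian is diagonal: diag(V_xx, V_yy). Second derivatives: V_xx(-4)=2; V_yy(-3)=-168, V_yy(-1)=120, V_yy(4)=-420.
Local maxima occur where both diagonal entries negative: none. Count: 0.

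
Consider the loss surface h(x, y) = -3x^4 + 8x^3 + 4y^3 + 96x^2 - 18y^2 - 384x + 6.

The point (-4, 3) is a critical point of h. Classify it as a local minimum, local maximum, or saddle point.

saddle point

The mixed partial ∂²h/∂x∂y is 0, so the Hessian at any point is diag(h_xx, h_yy) = diag(12(-3x^2 + 4x + 16), 12(2y - 3)).
At (-4, 3): H = diag(-576, 36).
The eigenvalues have opposite signs, so H is indefinite: a saddle point.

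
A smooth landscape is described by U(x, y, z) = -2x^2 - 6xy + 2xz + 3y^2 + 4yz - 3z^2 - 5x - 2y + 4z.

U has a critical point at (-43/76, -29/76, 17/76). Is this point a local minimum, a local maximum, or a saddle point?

saddle point

The Hessian is constant: H = [[-4, -6, 2], [-6, 6, 4], [2, 4, -6]].
Leading principal minors: Δ₁ = -4, Δ₂ = -60, Δ₃ = 304.
The minors fit neither the all-positive nor the alternating-sign pattern, so H is indefinite: a saddle point.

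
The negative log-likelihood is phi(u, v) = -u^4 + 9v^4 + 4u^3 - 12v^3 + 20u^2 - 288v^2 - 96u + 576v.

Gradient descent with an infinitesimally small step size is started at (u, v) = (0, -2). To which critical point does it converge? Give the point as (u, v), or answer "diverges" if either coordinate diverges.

(2, -4)

phi is separable, so gradient descent decouples: u follows -∂phi/∂u, v follows -∂phi/∂v.
∂phi/∂u = -4(u - 4)(u - 2)(u + 3); at u=0 this is -96, so u increases.
∂phi/∂v = 36(v - 4)(v - 1)(v + 4); at v=-2 this is 1296, so v decreases.
u converges to its nearest critical value 2 (a local min of the u-part); v converges to -4. The iterate converges to (2, -4).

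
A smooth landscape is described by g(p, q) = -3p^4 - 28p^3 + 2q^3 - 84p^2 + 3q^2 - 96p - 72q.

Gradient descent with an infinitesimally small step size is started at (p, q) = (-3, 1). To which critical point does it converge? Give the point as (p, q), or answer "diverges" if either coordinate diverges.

g is separable, so gradient descent decouples: p follows -∂g/∂p, q follows -∂g/∂q.
∂g/∂p = -12(p + 1)(p + 2)(p + 4); at p=-3 this is -24, so p increases.
∂g/∂q = 6(q - 3)(q + 4); at q=1 this is -60, so q increases.
p converges to its nearest critical value -2 (a local min of the p-part); q converges to 3. The iterate converges to (-2, 3).

(-2, 3)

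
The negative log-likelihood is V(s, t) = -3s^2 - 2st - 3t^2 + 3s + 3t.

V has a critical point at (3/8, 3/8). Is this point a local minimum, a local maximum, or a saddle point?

local maximum

The Hessian of V is constant: H = [[-6, -2], [-2, -6]].
det(H) = (-6)·(-6) − (-2)² = 32.
det(H) > 0 and tr(H) = -12 < 0, so H is negative definite and the point is a local maximum.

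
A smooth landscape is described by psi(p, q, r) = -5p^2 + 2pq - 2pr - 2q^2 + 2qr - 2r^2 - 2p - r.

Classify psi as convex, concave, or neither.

concave

psi is quadratic, so its Hessian is the constant matrix H = [[-10, 2, -2], [2, -4, 2], [-2, 2, -4]].
Leading principal minors: -10, 36, -104.
Signs alternate −, +, − ⇒ H ≺ 0 ⇒ concave.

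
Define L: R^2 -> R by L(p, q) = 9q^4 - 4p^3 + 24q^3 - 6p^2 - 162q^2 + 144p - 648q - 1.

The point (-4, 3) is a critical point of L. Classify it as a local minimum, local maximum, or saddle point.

The mixed partial ∂²L/∂p∂q is 0, so the Hessian at any point is diag(L_pp, L_qq) = diag(-12(2p + 1), 36(3q^2 + 4q - 9)).
At (-4, 3): H = diag(84, 1080).
Both eigenvalues are positive, so H is positive definite: a local minimum.

local minimum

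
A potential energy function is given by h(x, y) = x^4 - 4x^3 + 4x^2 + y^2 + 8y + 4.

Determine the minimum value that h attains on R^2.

h(x,y) separates as P(x) + Q(y) + 4, so its minimum is min P + min Q + 4.
P'(x) = 4x(x - 2)(x - 1) vanishes at x ∈ {0, 1, 2}; Q'(y) = 2y + 8 vanishes at y ∈ {-4}.
Local minima of P (where P''>0): P(0)=0, P(2)=0. Local minima of Q: Q(-4)=-16.
So the global minimum of h is P(0) + Q(-4) + 4 = 0 − 16 + 4 = -12, attained at (0, -4).

-12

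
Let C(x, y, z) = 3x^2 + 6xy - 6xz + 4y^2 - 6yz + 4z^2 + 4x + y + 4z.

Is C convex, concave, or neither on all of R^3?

convex

C is quadratic, so its Hessian is the constant matrix H = [[6, 6, -6], [6, 8, -6], [-6, -6, 8]].
Leading principal minors: 6, 12, 24.
All positive ⇒ H ≻ 0 ⇒ convex.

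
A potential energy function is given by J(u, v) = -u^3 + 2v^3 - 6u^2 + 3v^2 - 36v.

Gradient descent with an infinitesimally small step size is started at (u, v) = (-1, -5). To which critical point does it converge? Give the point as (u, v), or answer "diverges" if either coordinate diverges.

J is separable, so gradient descent decouples: u follows -∂J/∂u, v follows -∂J/∂v.
∂J/∂u = -3u(u + 4); at u=-1 this is 9, so u decreases.
∂J/∂v = 6(v - 2)(v + 3); at v=-5 this is 84, so v decreases.
The v-coordinate has no critical point in that direction and runs off to infinity.

diverges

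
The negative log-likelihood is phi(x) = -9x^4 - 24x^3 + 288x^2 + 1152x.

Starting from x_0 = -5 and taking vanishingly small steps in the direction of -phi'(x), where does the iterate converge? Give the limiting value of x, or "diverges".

diverges

phi'(x) = -36(x - 4)(x + 2)(x + 4), so phi'(-5) = 972.
Gradient descent moves in the -phi' direction, i.e. x is decreasing.
There is no critical point below x=-5, and phi' keeps the same sign, so the iterate runs off to −∞.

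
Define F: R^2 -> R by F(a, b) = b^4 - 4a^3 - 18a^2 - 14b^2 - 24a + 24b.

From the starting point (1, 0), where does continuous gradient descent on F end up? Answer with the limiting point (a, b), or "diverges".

F is separable, so gradient descent decouples: a follows -∂F/∂a, b follows -∂F/∂b.
∂F/∂a = -12(a + 1)(a + 2); at a=1 this is -72, so a increases.
∂F/∂b = 4(b - 2)(b - 1)(b + 3); at b=0 this is 24, so b decreases.
The a-coordinate has no critical point in that direction and runs off to infinity.

diverges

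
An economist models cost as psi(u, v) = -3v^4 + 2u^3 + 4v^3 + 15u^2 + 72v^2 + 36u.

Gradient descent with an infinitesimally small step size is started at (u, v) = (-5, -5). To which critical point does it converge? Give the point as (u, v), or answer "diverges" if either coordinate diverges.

diverges

psi is separable, so gradient descent decouples: u follows -∂psi/∂u, v follows -∂psi/∂v.
∂psi/∂u = 6(u + 2)(u + 3); at u=-5 this is 36, so u decreases.
∂psi/∂v = -12v(v - 4)(v + 3); at v=-5 this is 1080, so v decreases.
The u-coordinate has no critical point in that direction and runs off to infinity.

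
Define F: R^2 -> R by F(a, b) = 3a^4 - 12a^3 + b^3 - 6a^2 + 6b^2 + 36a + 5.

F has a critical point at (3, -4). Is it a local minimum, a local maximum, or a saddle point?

The mixed partial ∂²F/∂a∂b is 0, so the Hessian at any point is diag(F_aa, F_bb) = diag(12(3a^2 - 6a - 1), 6(b + 2)).
At (3, -4): H = diag(96, -12).
The eigenvalues have opposite signs, so H is indefinite: a saddle point.

saddle point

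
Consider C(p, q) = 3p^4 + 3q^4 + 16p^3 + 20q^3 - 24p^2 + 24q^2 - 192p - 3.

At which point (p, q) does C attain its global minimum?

C(p,q) separates as A(p) + B(q) − 3, so its minimum is min A + min B − 3.
A'(p) = 12(p - 2)(p + 2)(p + 4) vanishes at p ∈ {-4, -2, 2}; B'(q) = 12q(q + 1)(q + 4) vanishes at q ∈ {-4, -1, 0}.
Local minima of A (where A''>0): A(-4)=128, A(2)=-304. Local minima of B: B(-4)=-128, B(0)=0.
So the global minimum of C is A(2) + B(-4) − 3 = -304 − 128 − 3 = -435, attained at (2, -4).

(2, -4)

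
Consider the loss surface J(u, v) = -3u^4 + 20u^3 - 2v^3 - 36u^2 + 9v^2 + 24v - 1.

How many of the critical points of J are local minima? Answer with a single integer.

J separates as a function of u plus a function of v, so ∇J=0 decouples.
∂J/∂u = -12u(u - 3)(u - 2) = 0 at u ∈ {0, 2, 3}; ∂J/∂v = -6(v - 4)(v + 1) = 0 at v ∈ {-1, 4}.
The Hessian is diagonal: diag(J_uu, J_vv). Second derivatives: J_uu(0)=-72, J_uu(2)=24, J_uu(3)=-36; J_vv(-1)=30, J_vv(4)=-30.
Local minima occur where both diagonal entries positive: (2, -1). Count: 1.

1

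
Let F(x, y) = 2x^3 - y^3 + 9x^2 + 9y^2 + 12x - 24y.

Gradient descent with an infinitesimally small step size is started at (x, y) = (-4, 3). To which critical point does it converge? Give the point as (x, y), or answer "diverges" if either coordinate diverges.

diverges

F is separable, so gradient descent decouples: x follows -∂F/∂x, y follows -∂F/∂y.
∂F/∂x = 6(x + 1)(x + 2); at x=-4 this is 36, so x decreases.
∂F/∂y = -3(y - 4)(y - 2); at y=3 this is 3, so y decreases.
The x-coordinate has no critical point in that direction and runs off to infinity.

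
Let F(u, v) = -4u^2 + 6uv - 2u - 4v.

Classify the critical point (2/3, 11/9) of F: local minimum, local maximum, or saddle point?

The Hessian of F is constant: H = [[-8, 6], [6, 0]].
det(H) = (-8)·0 − 6² = -36.
Since det(H) < 0, H is indefinite and the critical point is a saddle point.

saddle point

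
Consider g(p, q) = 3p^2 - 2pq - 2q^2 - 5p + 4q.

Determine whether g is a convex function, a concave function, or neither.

g is quadratic, so its Hessian is the constant matrix H = [[6, -2], [-2, -4]].
det(H) = -28, tr(H) = 2.
det(H) < 0, so H is indefinite: neither convex nor concave.

neither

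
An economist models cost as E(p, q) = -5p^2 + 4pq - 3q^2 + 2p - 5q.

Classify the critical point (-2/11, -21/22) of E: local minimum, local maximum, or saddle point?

The Hessian of E is constant: H = [[-10, 4], [4, -6]].
det(H) = (-10)·(-6) − 4² = 44.
det(H) > 0 and tr(H) = -16 < 0, so H is negative definite and the point is a local maximum.

local maximum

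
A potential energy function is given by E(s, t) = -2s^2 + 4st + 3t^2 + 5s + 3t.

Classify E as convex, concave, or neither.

E is quadratic, so its Hessian is the constant matrix H = [[-4, 4], [4, 6]].
det(H) = -40, tr(H) = 2.
det(H) < 0, so H is indefinite: neither convex nor concave.

neither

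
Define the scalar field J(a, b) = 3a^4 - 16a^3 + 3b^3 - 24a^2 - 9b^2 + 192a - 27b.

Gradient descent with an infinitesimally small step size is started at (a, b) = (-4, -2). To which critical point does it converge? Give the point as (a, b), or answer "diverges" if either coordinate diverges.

diverges

J is separable, so gradient descent decouples: a follows -∂J/∂a, b follows -∂J/∂b.
∂J/∂a = 12(a - 4)(a - 2)(a + 2); at a=-4 this is -1152, so a increases.
∂J/∂b = 9(b - 3)(b + 1); at b=-2 this is 45, so b decreases.
The b-coordinate has no critical point in that direction and runs off to infinity.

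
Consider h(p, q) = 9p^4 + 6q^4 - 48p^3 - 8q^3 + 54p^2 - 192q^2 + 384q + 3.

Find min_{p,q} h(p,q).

-2638

h(p,q) separates as A(p) + B(q) + 3, so its minimum is min A + min B + 3.
A'(p) = 36p(p - 3)(p - 1) vanishes at p ∈ {0, 1, 3}; B'(q) = 24(q - 4)(q - 1)(q + 4) vanishes at q ∈ {-4, 1, 4}.
Local minima of A (where A''>0): A(0)=0, A(3)=-81. Local minima of B: B(-4)=-2560, B(4)=-512.
So the global minimum of h is A(3) + B(-4) + 3 = -81 − 2560 + 3 = -2638, attained at (3, -4).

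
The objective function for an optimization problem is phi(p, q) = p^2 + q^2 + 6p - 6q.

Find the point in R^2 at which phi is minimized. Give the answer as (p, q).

phi(p,q) separates as A(p) + B(q), so its minimum is min A + min B.
A'(p) = 2p + 6 vanishes at p ∈ {-3}; B'(q) = 2q - 6 vanishes at q ∈ {3}.
Local minima of A (where A''>0): A(-3)=-9. Local minima of B: B(3)=-9.
So the global minimum of phi is A(-3) + B(3) = -9 − 9 = -18, attained at (-3, 3).

(-3, 3)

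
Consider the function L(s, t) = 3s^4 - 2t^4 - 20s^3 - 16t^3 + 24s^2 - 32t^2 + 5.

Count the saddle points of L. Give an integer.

5

L separates as a function of s plus a function of t, so ∇L=0 decouples.
∂L/∂s = 12s(s - 4)(s - 1) = 0 at s ∈ {0, 1, 4}; ∂L/∂t = -8t(t + 2)(t + 4) = 0 at t ∈ {-4, -2, 0}.
The Hessian is diagonal: diag(L_ss, L_tt). Second derivatives: L_ss(0)=48, L_ss(1)=-36, L_ss(4)=144; L_tt(-4)=-64, L_tt(-2)=32, L_tt(0)=-64.
Saddle points occur where the two diagonal entries have opposite signs: (0, -4), (0, 0), (1, -2), (4, -4), (4, 0). Count: 5.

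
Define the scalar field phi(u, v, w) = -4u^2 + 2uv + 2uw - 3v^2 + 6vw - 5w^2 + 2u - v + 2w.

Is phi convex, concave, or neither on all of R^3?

phi is quadratic, so its Hessian is the constant matrix H = [[-8, 2, 2], [2, -6, 6], [2, 6, -10]].
Leading principal minors: -8, 44, -80.
Signs alternate −, +, − ⇒ H ≺ 0 ⇒ concave.

concave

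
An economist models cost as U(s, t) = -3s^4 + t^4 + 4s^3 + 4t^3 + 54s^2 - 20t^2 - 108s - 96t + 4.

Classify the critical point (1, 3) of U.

local minimum

The mixed partial ∂²U/∂s∂t is 0, so the Hessian at any point is diag(U_ss, U_tt) = diag(12(-3s^2 + 2s + 9), 4(3t^2 + 6t - 10)).
At (1, 3): H = diag(96, 140).
Both eigenvalues are positive, so H is positive definite: a local minimum.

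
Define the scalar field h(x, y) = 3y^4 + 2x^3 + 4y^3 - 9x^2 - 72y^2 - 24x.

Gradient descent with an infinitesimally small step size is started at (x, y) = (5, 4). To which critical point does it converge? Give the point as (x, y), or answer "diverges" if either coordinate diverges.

h is separable, so gradient descent decouples: x follows -∂h/∂x, y follows -∂h/∂y.
∂h/∂x = 6(x - 4)(x + 1); at x=5 this is 36, so x decreases.
∂h/∂y = 12y(y - 3)(y + 4); at y=4 this is 384, so y decreases.
x converges to its nearest critical value 4 (a local min of the x-part); y converges to 3. The iterate converges to (4, 3).

(4, 3)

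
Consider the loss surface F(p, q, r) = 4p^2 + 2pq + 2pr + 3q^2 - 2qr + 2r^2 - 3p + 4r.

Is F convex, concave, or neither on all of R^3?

convex

F is quadratic, so its Hessian is the constant matrix H = [[8, 2, 2], [2, 6, -2], [2, -2, 4]].
Leading principal minors: 8, 44, 104.
All positive ⇒ H ≻ 0 ⇒ convex.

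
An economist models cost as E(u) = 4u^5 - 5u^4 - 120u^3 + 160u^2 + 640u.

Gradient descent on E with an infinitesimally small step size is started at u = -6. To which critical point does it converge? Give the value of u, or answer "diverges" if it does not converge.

E'(u) = 20(u - 4)(u - 2)(u + 1)(u + 4), so E'(-6) = 16000.
Gradient descent moves in the -E' direction, i.e. u is decreasing.
There is no critical point below u=-6, and E' keeps the same sign, so the iterate runs off to −∞.

diverges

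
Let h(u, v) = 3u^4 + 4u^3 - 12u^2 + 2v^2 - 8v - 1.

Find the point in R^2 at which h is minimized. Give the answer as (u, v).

(-2, 2)

h(u,v) separates as P(u) + Q(v) − 1, so its minimum is min P + min Q − 1.
P'(u) = 12u(u - 1)(u + 2) vanishes at u ∈ {-2, 0, 1}; Q'(v) = 4v - 8 vanishes at v ∈ {2}.
Local minima of P (where P''>0): P(-2)=-32, P(1)=-5. Local minima of Q: Q(2)=-8.
So the global minimum of h is P(-2) + Q(2) − 1 = -32 − 8 − 1 = -41, attained at (-2, 2).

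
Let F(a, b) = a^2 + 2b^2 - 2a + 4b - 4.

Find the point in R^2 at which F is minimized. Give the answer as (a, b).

F(a,b) separates as P(a) + Q(b) − 4, so its minimum is min P + min Q − 4.
P'(a) = 2a - 2 vanishes at a ∈ {1}; Q'(b) = 4b + 4 vanishes at b ∈ {-1}.
Local minima of P (where P''>0): P(1)=-1. Local minima of Q: Q(-1)=-2.
So the global minimum of F is P(1) + Q(-1) − 4 = -1 − 2 − 4 = -7, attained at (1, -1).

(1, -1)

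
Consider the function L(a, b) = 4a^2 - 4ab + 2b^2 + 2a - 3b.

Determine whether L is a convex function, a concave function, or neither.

L is quadratic, so its Hessian is the constant matrix H = [[8, -4], [-4, 4]].
det(H) = 16, tr(H) = 12.
det(H) > 0 and tr(H) > 0, so H is positive definite everywhere: convex.

convex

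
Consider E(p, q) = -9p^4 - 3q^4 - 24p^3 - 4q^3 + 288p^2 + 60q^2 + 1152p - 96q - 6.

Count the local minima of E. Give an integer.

1

E separates as a function of p plus a function of q, so ∇E=0 decouples.
∂E/∂p = -36(p - 4)(p + 2)(p + 4) = 0 at p ∈ {-4, -2, 4}; ∂E/∂q = -12(q - 2)(q - 1)(q + 4) = 0 at q ∈ {-4, 1, 2}.
The Hessian is diagonal: diag(E_pp, E_qq). Second derivatives: E_pp(-4)=-576, E_pp(-2)=432, E_pp(4)=-1728; E_qq(-4)=-360, E_qq(1)=60, E_qq(2)=-72.
Local minima occur where both diagonal entries positive: (-2, 1). Count: 1.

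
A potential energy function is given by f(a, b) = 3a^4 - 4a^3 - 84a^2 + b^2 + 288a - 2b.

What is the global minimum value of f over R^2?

-1473

f(a,b) separates as P(a) + Q(b), so its minimum is min P + min Q.
P'(a) = 12(a - 3)(a - 2)(a + 4) vanishes at a ∈ {-4, 2, 3}; Q'(b) = 2b - 2 vanishes at b ∈ {1}.
Local minima of P (where P''>0): P(-4)=-1472, P(3)=243. Local minima of Q: Q(1)=-1.
So the global minimum of f is P(-4) + Q(1) = -1472 − 1 = -1473, attained at (-4, 1).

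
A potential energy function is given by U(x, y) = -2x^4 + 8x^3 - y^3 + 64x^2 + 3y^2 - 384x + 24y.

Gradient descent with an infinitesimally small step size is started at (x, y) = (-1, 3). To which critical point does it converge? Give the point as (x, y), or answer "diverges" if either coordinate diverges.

(3, -2)

U is separable, so gradient descent decouples: x follows -∂U/∂x, y follows -∂U/∂y.
∂U/∂x = -8(x - 4)(x - 3)(x + 4); at x=-1 this is -480, so x increases.
∂U/∂y = -3(y - 4)(y + 2); at y=3 this is 15, so y decreases.
x converges to its nearest critical value 3 (a local min of the x-part); y converges to -2. The iterate converges to (3, -2).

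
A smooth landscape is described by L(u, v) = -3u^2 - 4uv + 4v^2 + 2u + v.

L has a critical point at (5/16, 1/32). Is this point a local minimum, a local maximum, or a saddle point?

saddle point

The Hessian of L is constant: H = [[-6, -4], [-4, 8]].
det(H) = (-6)·8 − (-4)² = -64.
Since det(H) < 0, H is indefinite and the critical point is a saddle point.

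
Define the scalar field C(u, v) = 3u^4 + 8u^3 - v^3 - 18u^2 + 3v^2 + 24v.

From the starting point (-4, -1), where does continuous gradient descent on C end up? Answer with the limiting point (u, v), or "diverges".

C is separable, so gradient descent decouples: u follows -∂C/∂u, v follows -∂C/∂v.
∂C/∂u = 12u(u - 1)(u + 3); at u=-4 this is -240, so u increases.
∂C/∂v = -3(v - 4)(v + 2); at v=-1 this is 15, so v decreases.
u converges to its nearest critical value -3 (a local min of the u-part); v converges to -2. The iterate converges to (-3, -2).

(-3, -2)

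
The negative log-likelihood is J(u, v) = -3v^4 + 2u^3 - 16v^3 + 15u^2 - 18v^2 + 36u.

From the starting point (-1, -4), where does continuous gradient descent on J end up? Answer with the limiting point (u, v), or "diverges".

diverges

J is separable, so gradient descent decouples: u follows -∂J/∂u, v follows -∂J/∂v.
∂J/∂u = 6(u + 2)(u + 3); at u=-1 this is 12, so u decreases.
∂J/∂v = -12v(v + 1)(v + 3); at v=-4 this is 144, so v decreases.
The v-coordinate has no critical point in that direction and runs off to infinity.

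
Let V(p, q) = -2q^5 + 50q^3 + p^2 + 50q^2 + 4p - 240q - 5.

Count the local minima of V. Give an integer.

2

V separates as a function of p plus a function of q, so ∇V=0 decouples.
∂V/∂p = 2(p + 2) = 0 at p ∈ {-2}; ∂V/∂q = -10(q - 4)(q - 1)(q + 2)(q + 3) = 0 at q ∈ {-3, -2, 1, 4}.
The Hessian is diagonal: diag(V_pp, V_qq). Second derivatives: V_pp(-2)=2; V_qq(-3)=280, V_qq(-2)=-180, V_qq(1)=360, V_qq(4)=-1260.
Local minima occur where both diagonal entries positive: (-2, -3), (-2, 1). Count: 2.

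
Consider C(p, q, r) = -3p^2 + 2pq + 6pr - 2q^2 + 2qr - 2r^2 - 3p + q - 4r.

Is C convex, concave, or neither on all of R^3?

neither

C is quadratic, so its Hessian is the constant matrix H = [[-6, 2, 6], [2, -4, 2], [6, 2, -4]].
Leading principal minors: -6, 20, 136.
Neither pattern holds ⇒ H is indefinite ⇒ neither convex nor concave.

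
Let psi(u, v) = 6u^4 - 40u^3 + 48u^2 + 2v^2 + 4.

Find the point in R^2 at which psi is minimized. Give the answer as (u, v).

psi(u,v) separates as P(u) + Q(v) + 4, so its minimum is min P + min Q + 4.
P'(u) = 24u(u - 4)(u - 1) vanishes at u ∈ {0, 1, 4}; Q'(v) = 4v vanishes at v ∈ {0}.
Local minima of P (where P''>0): P(0)=0, P(4)=-256. Local minima of Q: Q(0)=0.
So the global minimum of psi is P(4) + Q(0) + 4 = -256 + 0 + 4 = -252, attained at (4, 0).

(4, 0)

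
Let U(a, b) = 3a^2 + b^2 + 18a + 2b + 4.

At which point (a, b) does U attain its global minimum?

(-3, -1)

U(a,b) separates as P(a) + Q(b) + 4, so its minimum is min P + min Q + 4.
P'(a) = 6a + 18 vanishes at a ∈ {-3}; Q'(b) = 2b + 2 vanishes at b ∈ {-1}.
Local minima of P (where P''>0): P(-3)=-27. Local minima of Q: Q(-1)=-1.
So the global minimum of U is P(-3) + Q(-1) + 4 = -27 − 1 + 4 = -24, attained at (-3, -1).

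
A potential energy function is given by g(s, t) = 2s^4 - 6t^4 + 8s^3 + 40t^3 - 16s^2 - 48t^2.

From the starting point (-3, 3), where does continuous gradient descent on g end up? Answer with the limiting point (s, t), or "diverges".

(-4, 1)

g is separable, so gradient descent decouples: s follows -∂g/∂s, t follows -∂g/∂t.
∂g/∂s = 8s(s - 1)(s + 4); at s=-3 this is 96, so s decreases.
∂g/∂t = -24t(t - 4)(t - 1); at t=3 this is 144, so t decreases.
s converges to its nearest critical value -4 (a local min of the s-part); t converges to 1. The iterate converges to (-4, 1).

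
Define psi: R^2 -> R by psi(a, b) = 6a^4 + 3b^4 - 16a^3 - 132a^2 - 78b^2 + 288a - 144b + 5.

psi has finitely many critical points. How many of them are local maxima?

psi separates as a function of a plus a function of b, so ∇psi=0 decouples.
∂psi/∂a = 24(a - 4)(a - 1)(a + 3) = 0 at a ∈ {-3, 1, 4}; ∂psi/∂b = 12(b - 4)(b + 1)(b + 3) = 0 at b ∈ {-3, -1, 4}.
The Hessian is diagonal: diag(psi_aa, psi_bb). Second derivatives: psi_aa(-3)=672, psi_aa(1)=-288, psi_aa(4)=504; psi_bb(-3)=168, psi_bb(-1)=-120, psi_bb(4)=420.
Local maxima occur where both diagonal entries negative: (1, -1). Count: 1.

1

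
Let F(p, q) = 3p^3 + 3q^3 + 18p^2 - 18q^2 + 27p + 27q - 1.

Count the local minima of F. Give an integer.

F separates as a function of p plus a function of q, so ∇F=0 decouples.
∂F/∂p = 9(p + 1)(p + 3) = 0 at p ∈ {-3, -1}; ∂F/∂q = 9(q - 3)(q - 1) = 0 at q ∈ {1, 3}.
The Hessian is diagonal: diag(F_pp, F_qq). Second derivatives: F_pp(-3)=-18, F_pp(-1)=18; F_qq(1)=-18, F_qq(3)=18.
Local minima occur where both diagonal entries positive: (-1, 3). Count: 1.

1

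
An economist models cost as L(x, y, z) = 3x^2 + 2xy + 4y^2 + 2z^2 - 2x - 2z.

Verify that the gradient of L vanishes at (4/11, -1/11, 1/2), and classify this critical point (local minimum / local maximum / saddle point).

∇L = (6x + 2y - 2, 2x + 8y, 4z - 2); substituting (4/11, -1/11, 1/2) gives ∇L = (0, 0, 0), so (4/11, -1/11, 1/2) is indeed a critical point.
The Hessian is constant: H = [[6, 2, 0], [2, 8, 0], [0, 0, 4]].
Leading principal minors: Δ₁ = 6, Δ₂ = 44, Δ₃ = 176.
All leading minors are positive, so H is positive definite: a local minimum.

local minimum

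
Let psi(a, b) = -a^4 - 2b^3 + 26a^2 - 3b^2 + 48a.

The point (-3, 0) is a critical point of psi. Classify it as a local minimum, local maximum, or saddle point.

The mixed partial ∂²psi/∂a∂b is 0, so the Hessian at any point is diag(psi_aa, psi_bb) = diag(4(-3a^2 + 13), -6(2b + 1)).
At (-3, 0): H = diag(-56, -6).
Both eigenvalues are negative, so H is negative definite: a local maximum.

local maximum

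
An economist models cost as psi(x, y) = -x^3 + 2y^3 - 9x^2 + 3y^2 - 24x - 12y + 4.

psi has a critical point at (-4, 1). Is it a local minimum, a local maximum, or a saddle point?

The mixed partial ∂²psi/∂x∂y is 0, so the Hessian at any point is diag(psi_xx, psi_yy) = diag(-6(x + 3), 6(2y + 1)).
At (-4, 1): H = diag(6, 18).
Both eigenvalues are positive, so H is positive definite: a local minimum.

local minimum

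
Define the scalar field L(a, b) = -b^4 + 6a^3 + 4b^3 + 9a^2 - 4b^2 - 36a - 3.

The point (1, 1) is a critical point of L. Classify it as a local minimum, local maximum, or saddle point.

The mixed partial ∂²L/∂a∂b is 0, so the Hessian at any point is diag(L_aa, L_bb) = diag(18(2a + 1), 4(-3b^2 + 6b - 2)).
At (1, 1): H = diag(54, 4).
Both eigenvalues are positive, so H is positive definite: a local minimum.

local minimum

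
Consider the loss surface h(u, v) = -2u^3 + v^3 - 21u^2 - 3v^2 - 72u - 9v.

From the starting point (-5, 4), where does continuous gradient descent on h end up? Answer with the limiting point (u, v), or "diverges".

h is separable, so gradient descent decouples: u follows -∂h/∂u, v follows -∂h/∂v.
∂h/∂u = -6(u + 3)(u + 4); at u=-5 this is -12, so u increases.
∂h/∂v = 3(v - 3)(v + 1); at v=4 this is 15, so v decreases.
u converges to its nearest critical value -4 (a local min of the u-part); v converges to 3. The iterate converges to (-4, 3).

(-4, 3)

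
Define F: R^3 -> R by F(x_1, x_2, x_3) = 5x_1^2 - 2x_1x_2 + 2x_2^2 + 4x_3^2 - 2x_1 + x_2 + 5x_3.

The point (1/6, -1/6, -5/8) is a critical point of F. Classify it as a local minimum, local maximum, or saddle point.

local minimum

The Hessian is constant: H = [[10, -2, 0], [-2, 4, 0], [0, 0, 8]].
Leading principal minors: Δ₁ = 10, Δ₂ = 36, Δ₃ = 288.
All leading minors are positive, so H is positive definite: a local minimum.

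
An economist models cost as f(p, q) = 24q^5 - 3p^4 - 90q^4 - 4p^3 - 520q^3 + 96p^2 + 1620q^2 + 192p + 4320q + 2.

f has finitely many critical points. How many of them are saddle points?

f separates as a function of p plus a function of q, so ∇f=0 decouples.
∂f/∂p = -12(p - 4)(p + 1)(p + 4) = 0 at p ∈ {-4, -1, 4}; ∂f/∂q = 120(q - 4)(q - 3)(q + 1)(q + 3) = 0 at q ∈ {-3, -1, 3, 4}.
The Hessian is diagonal: diag(f_pp, f_qq). Second derivatives: f_pp(-4)=-288, f_pp(-1)=180, f_pp(4)=-480; f_qq(-3)=-10080, f_qq(-1)=4800, f_qq(3)=-2880, f_qq(4)=4200.
Saddle points occur where the two diagonal entries have opposite signs: (-4, -1), (-4, 4), (-1, -3), (-1, 3), (4, -1), (4, 4). Count: 6.

6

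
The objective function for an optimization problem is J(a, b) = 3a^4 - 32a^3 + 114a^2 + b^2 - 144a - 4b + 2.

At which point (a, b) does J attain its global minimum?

(1, 2)

J(a,b) separates as P(a) + Q(b) + 2, so its minimum is min P + min Q + 2.
P'(a) = 12(a - 4)(a - 3)(a - 1) vanishes at a ∈ {1, 3, 4}; Q'(b) = 2b - 4 vanishes at b ∈ {2}.
Local minima of P (where P''>0): P(1)=-59, P(4)=-32. Local minima of Q: Q(2)=-4.
So the global minimum of J is P(1) + Q(2) + 2 = -59 − 4 + 2 = -61, attained at (1, 2).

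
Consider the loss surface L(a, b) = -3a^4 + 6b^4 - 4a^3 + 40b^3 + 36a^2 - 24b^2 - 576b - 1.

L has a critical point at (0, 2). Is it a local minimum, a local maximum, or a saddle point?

local minimum

The mixed partial ∂²L/∂a∂b is 0, so the Hessian at any point is diag(L_aa, L_bb) = diag(12(-3a^2 - 2a + 6), 24(3b^2 + 10b - 2)).
At (0, 2): H = diag(72, 720).
Both eigenvalues are positive, so H is positive definite: a local minimum.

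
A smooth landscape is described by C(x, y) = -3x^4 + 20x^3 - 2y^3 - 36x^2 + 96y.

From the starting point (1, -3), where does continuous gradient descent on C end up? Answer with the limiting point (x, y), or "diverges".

C is separable, so gradient descent decouples: x follows -∂C/∂x, y follows -∂C/∂y.
∂C/∂x = -12x(x - 3)(x - 2); at x=1 this is -24, so x increases.
∂C/∂y = -6(y - 4)(y + 4); at y=-3 this is 42, so y decreases.
x converges to its nearest critical value 2 (a local min of the x-part); y converges to -4. The iterate converges to (2, -4).

(2, -4)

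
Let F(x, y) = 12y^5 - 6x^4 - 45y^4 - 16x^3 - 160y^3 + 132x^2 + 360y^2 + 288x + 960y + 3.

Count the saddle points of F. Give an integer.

F separates as a function of x plus a function of y, so ∇F=0 decouples.
∂F/∂x = -24(x - 3)(x + 1)(x + 4) = 0 at x ∈ {-4, -1, 3}; ∂F/∂y = 60(y - 4)(y - 2)(y + 1)(y + 2) = 0 at y ∈ {-2, -1, 2, 4}.
The Hessian is diagonal: diag(F_xx, F_yy). Second derivatives: F_xx(-4)=-504, F_xx(-1)=288, F_xx(3)=-672; F_yy(-2)=-1440, F_yy(-1)=900, F_yy(2)=-1440, F_yy(4)=3600.
Saddle points occur where the two diagonal entries have opposite signs: (-4, -1), (-4, 4), (-1, -2), (-1, 2), (3, -1), (3, 4). Count: 6.

6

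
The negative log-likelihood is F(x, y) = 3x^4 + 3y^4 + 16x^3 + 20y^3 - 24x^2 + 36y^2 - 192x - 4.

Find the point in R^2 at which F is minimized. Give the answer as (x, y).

F(x,y) separates as P(x) + Q(y) − 4, so its minimum is min P + min Q − 4.
P'(x) = 12(x - 2)(x + 2)(x + 4) vanishes at x ∈ {-4, -2, 2}; Q'(y) = 12y(y + 2)(y + 3) vanishes at y ∈ {-3, -2, 0}.
Local minima of P (where P''>0): P(-4)=128, P(2)=-304. Local minima of Q: Q(-3)=27, Q(0)=0.
So the global minimum of F is P(2) + Q(0) − 4 = -304 + 0 − 4 = -308, attained at (2, 0).

(2, 0)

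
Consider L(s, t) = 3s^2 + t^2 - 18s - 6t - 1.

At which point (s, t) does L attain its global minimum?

(3, 3)

L(s,t) separates as P(s) + Q(t) − 1, so its minimum is min P + min Q − 1.
P'(s) = 6s - 18 vanishes at s ∈ {3}; Q'(t) = 2(t - 3) vanishes at t ∈ {3}.
Local minima of P (where P''>0): P(3)=-27. Local minima of Q: Q(3)=-9.
So the global minimum of L is P(3) + Q(3) − 1 = -27 − 9 − 1 = -37, attained at (3, 3).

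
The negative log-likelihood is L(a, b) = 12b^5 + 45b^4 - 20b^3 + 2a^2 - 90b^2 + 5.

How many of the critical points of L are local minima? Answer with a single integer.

2

L separates as a function of a plus a function of b, so ∇L=0 decouples.
∂L/∂a = 4a = 0 at a ∈ {0}; ∂L/∂b = 60b(b - 1)(b + 1)(b + 3) = 0 at b ∈ {-3, -1, 0, 1}.
The Hessian is diagonal: diag(L_aa, L_bb). Second derivatives: L_aa(0)=4; L_bb(-3)=-1440, L_bb(-1)=240, L_bb(0)=-180, L_bb(1)=480.
Local minima occur where both diagonal entries positive: (0, -1), (0, 1). Count: 2.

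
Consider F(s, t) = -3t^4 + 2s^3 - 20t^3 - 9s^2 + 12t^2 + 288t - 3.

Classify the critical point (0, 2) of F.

local maximum

The mixed partial ∂²F/∂s∂t is 0, so the Hessian at any point is diag(F_ss, F_tt) = diag(6(2s - 3), 12(-3t^2 - 10t + 2)).
At (0, 2): H = diag(-18, -360).
Both eigenvalues are negative, so H is negative definite: a local maximum.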